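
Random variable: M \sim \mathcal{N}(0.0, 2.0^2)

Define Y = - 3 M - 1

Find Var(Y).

For Y = aM + b: Var(Y) = a² * Var(M)
Var(M) = 2.0^2 = 4
Var(Y) = (-3)² * 4 = 9 * 4 = 36

36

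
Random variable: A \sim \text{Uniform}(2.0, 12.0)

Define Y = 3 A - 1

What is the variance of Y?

For Y = aA + b: Var(Y) = a² * Var(A)
Var(A) = (12 - 2)^2/12 = 8.3333333
Var(Y) = 3² * 8.3333333 = 9 * 8.3333333 = 75

75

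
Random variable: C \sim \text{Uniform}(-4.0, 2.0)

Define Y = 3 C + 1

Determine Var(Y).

For Y = aC + b: Var(Y) = a² * Var(C)
Var(C) = (2 + 4)^2/12 = 3
Var(Y) = 3² * 3 = 9 * 3 = 27

27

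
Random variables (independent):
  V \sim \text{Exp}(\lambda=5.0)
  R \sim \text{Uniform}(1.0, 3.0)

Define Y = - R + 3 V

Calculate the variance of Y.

For independent RVs: Var(aX + bY) = a²Var(X) + b²Var(Y)
Var(V) = 0.04
Var(R) = 0.33333333
Var(Y) = 3²*0.04 + (-1)²*0.33333333
= 9*0.04 + 1*0.33333333 = 0.69333333

0.69333333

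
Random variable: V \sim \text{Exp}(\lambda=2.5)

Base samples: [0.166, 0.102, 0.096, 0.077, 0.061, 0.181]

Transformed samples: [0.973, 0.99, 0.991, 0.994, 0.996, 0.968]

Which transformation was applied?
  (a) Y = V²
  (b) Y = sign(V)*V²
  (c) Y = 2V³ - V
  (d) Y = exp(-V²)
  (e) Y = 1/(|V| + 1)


Checking option (d) Y = exp(-V²):
  V = 0.166 -> Y = 0.973 ✓
  V = 0.102 -> Y = 0.99 ✓
  V = 0.096 -> Y = 0.991 ✓
All samples match this transformation.

(d) exp(-V²)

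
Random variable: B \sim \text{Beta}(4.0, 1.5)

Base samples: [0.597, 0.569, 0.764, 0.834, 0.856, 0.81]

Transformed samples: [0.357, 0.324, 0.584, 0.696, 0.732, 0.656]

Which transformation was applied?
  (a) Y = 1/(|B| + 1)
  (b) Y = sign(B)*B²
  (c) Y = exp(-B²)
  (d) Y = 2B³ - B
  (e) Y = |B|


Checking option (b) Y = sign(B)*B²:
  B = 0.597 -> Y = 0.357 ✓
  B = 0.569 -> Y = 0.324 ✓
  B = 0.764 -> Y = 0.584 ✓
All samples match this transformation.

(b) sign(B)*B²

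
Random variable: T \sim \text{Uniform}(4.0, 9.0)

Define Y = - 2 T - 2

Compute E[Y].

For Y = -2T - 2:
E[Y] = -2 * E[T] - 2
E[T] = (4 + 9)/2 = 6.5
E[Y] = -2 * 6.5 - 2 = -15

-15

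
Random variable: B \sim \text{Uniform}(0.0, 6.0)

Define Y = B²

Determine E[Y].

E[B²] = Var(B) + (E[B])² = 3 + 9 = 12

12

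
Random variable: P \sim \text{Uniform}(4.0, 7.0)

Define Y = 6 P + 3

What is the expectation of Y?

For Y = 6P + 3:
E[Y] = 6 * E[P] + 3
E[P] = (4 + 7)/2 = 5.5
E[Y] = 6 * 5.5 + 3 = 36

36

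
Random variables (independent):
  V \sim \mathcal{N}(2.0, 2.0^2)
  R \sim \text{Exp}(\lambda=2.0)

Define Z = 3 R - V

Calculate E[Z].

E[Z] = -1*E[V] + 3*E[R]
E[V] = 2
E[R] = 0.5
E[Z] = -1*2 + 3*0.5 = -0.5

-0.5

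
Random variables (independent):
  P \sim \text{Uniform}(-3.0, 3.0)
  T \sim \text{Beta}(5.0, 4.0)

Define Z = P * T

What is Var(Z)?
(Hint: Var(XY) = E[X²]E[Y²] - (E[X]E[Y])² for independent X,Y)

Var(XY) = E[X²]E[Y²] - (E[X]E[Y])²
E[P] = 0, Var(P) = 3
E[T] = 0.55555556, Var(T) = 0.024691358
E[P²] = 3 + 0² = 3
E[T²] = 0.024691358 + 0.55555556² = 0.33333333
Var(Z) = 3*0.33333333 - (0*0.55555556)²
= 1 - 0 = 1

1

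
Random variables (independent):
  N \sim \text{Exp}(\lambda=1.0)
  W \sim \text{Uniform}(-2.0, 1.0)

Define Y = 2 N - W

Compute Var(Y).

For independent RVs: Var(aX + bY) = a²Var(X) + b²Var(Y)
Var(N) = 1
Var(W) = 0.75
Var(Y) = 2²*1 + (-1)²*0.75
= 4*1 + 1*0.75 = 4.75

4.75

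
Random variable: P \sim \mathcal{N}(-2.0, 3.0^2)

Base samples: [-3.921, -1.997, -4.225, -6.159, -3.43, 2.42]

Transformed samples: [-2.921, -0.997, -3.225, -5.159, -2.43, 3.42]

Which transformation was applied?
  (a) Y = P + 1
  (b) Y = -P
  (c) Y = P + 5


Checking option (a) Y = P + 1:
  P = -3.921 -> Y = -2.921 ✓
  P = -1.997 -> Y = -0.997 ✓
  P = -4.225 -> Y = -3.225 ✓
All samples match this transformation.

(a) P + 1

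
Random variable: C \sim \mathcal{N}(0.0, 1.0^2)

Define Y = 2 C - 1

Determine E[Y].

For Y = 2C - 1:
E[Y] = 2 * E[C] - 1
E[C] = 0.0 = 0
E[Y] = 2 * 0 - 1 = -1

-1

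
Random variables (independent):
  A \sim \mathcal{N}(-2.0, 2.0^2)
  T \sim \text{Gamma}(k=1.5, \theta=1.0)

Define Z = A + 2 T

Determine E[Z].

E[Z] = 1*E[A] + 2*E[T]
E[A] = -2
E[T] = 1.5
E[Z] = 1*(-2) + 2*1.5 = 1

1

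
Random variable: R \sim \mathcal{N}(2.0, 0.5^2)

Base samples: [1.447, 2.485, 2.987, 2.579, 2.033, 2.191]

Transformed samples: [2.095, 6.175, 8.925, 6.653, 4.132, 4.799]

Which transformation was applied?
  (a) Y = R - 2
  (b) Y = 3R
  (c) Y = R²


Checking option (c) Y = R²:
  R = 1.447 -> Y = 2.095 ✓
  R = 2.485 -> Y = 6.175 ✓
  R = 2.987 -> Y = 8.925 ✓
All samples match this transformation.

(c) R²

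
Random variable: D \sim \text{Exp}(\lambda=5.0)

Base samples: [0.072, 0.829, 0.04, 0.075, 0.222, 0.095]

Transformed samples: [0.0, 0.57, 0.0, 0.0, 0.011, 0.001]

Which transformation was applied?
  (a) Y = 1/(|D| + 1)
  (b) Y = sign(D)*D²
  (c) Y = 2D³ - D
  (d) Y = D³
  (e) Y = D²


Checking option (d) Y = D³:
  D = 0.072 -> Y = 0.0 ✓
  D = 0.829 -> Y = 0.57 ✓
  D = 0.04 -> Y = 0.0 ✓
All samples match this transformation.

(d) D³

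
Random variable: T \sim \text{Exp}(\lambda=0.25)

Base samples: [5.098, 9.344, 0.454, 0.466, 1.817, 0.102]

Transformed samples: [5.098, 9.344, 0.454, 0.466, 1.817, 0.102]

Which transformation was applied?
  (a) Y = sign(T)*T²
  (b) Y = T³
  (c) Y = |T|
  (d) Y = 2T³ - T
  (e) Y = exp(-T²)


Checking option (c) Y = |T|:
  T = 5.098 -> Y = 5.098 ✓
  T = 9.344 -> Y = 9.344 ✓
  T = 0.454 -> Y = 0.454 ✓
All samples match this transformation.

(c) |T|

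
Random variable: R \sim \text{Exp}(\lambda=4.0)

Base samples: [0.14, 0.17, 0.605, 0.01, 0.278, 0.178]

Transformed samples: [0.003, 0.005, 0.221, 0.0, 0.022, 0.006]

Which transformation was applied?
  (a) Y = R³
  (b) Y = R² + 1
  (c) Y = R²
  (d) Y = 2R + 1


Checking option (a) Y = R³:
  R = 0.14 -> Y = 0.003 ✓
  R = 0.17 -> Y = 0.005 ✓
  R = 0.605 -> Y = 0.221 ✓
All samples match this transformation.

(a) R³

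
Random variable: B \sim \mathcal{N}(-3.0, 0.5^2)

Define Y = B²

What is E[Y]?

Using E[X²] = Var(X) + (E[X])²:
E[B] = -3
Var(B) = 0.5^2 = 0.25
E[B²] = 0.25 + (-3)² = 0.25 + 9 = 9.25

9.25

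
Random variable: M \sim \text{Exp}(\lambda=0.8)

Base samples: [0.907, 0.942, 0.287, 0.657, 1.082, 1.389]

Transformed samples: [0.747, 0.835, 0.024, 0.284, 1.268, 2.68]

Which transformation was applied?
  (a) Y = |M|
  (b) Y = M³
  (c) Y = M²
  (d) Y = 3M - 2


Checking option (b) Y = M³:
  M = 0.907 -> Y = 0.747 ✓
  M = 0.942 -> Y = 0.835 ✓
  M = 0.287 -> Y = 0.024 ✓
All samples match this transformation.

(b) M³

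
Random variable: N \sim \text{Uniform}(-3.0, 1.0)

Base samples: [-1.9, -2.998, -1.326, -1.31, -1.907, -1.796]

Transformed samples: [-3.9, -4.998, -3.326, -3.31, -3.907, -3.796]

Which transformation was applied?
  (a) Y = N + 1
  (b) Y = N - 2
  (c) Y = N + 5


Checking option (b) Y = N - 2:
  N = -1.9 -> Y = -3.9 ✓
  N = -2.998 -> Y = -4.998 ✓
  N = -1.326 -> Y = -3.326 ✓
All samples match this transformation.

(b) N - 2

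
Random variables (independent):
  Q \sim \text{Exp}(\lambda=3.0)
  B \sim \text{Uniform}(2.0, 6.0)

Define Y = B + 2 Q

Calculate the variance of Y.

For independent RVs: Var(aX + bY) = a²Var(X) + b²Var(Y)
Var(Q) = 0.11111111
Var(B) = 1.3333333
Var(Y) = 2²*0.11111111 + 1²*1.3333333
= 4*0.11111111 + 1*1.3333333 = 1.7777778

1.7777778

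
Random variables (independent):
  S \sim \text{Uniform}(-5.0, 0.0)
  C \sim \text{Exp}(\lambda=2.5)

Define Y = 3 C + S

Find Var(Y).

For independent RVs: Var(aX + bY) = a²Var(X) + b²Var(Y)
Var(S) = 2.0833333
Var(C) = 0.16
Var(Y) = 1²*2.0833333 + 3²*0.16
= 1*2.0833333 + 9*0.16 = 3.5233333

3.5233333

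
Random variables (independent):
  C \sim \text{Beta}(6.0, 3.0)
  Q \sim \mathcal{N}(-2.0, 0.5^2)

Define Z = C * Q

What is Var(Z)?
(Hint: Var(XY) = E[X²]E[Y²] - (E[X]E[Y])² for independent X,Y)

Var(XY) = E[X²]E[Y²] - (E[X]E[Y])²
E[C] = 0.66666667, Var(C) = 0.022222222
E[Q] = -2, Var(Q) = 0.25
E[C²] = 0.022222222 + 0.66666667² = 0.46666667
E[Q²] = 0.25 + (-2)² = 4.25
Var(Z) = 0.46666667*4.25 - (0.66666667*(-2))²
= 1.9833333 - 1.7777778 = 0.20555556

0.20555556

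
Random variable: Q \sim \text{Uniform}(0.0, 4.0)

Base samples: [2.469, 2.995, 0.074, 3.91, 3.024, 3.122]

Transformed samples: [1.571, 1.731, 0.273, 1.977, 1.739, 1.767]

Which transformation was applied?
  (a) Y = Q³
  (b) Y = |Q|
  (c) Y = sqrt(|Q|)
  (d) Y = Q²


Checking option (c) Y = sqrt(|Q|):
  Q = 2.469 -> Y = 1.571 ✓
  Q = 2.995 -> Y = 1.731 ✓
  Q = 0.074 -> Y = 0.273 ✓
All samples match this transformation.

(c) sqrt(|Q|)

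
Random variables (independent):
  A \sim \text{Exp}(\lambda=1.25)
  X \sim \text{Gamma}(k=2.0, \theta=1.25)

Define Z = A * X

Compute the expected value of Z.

For independent RVs: E[XY] = E[X]*E[Y]
E[A] = 0.8
E[X] = 2.5
E[Z] = 0.8 * 2.5 = 2

2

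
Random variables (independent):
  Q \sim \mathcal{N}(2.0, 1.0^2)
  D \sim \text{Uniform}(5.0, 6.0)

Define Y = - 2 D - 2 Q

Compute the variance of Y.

For independent RVs: Var(aX + bY) = a²Var(X) + b²Var(Y)
Var(Q) = 1
Var(D) = 0.083333333
Var(Y) = (-2)²*1 + (-2)²*0.083333333
= 4*1 + 4*0.083333333 = 4.3333333

4.3333333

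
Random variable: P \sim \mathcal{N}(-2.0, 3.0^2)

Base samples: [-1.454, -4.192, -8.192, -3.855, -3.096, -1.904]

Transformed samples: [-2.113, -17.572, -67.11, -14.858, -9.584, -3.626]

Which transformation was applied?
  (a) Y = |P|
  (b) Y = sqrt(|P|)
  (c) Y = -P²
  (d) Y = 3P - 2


Checking option (c) Y = -P²:
  P = -1.454 -> Y = -2.113 ✓
  P = -4.192 -> Y = -17.572 ✓
  P = -8.192 -> Y = -67.11 ✓
All samples match this transformation.

(c) -P²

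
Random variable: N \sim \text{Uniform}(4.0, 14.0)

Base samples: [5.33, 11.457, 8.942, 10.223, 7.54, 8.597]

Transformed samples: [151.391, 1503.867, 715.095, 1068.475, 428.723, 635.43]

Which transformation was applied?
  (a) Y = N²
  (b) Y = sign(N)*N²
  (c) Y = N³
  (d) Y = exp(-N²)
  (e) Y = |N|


Checking option (c) Y = N³:
  N = 5.33 -> Y = 151.391 ✓
  N = 11.457 -> Y = 1503.867 ✓
  N = 8.942 -> Y = 715.095 ✓
All samples match this transformation.

(c) N³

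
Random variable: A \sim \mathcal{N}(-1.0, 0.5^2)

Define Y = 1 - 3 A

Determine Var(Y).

For Y = aA + b: Var(Y) = a² * Var(A)
Var(A) = 0.5^2 = 0.25
Var(Y) = (-3)² * 0.25 = 9 * 0.25 = 2.25

2.25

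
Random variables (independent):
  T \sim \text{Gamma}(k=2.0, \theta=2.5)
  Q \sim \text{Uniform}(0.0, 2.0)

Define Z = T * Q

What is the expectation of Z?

For independent RVs: E[XY] = E[X]*E[Y]
E[T] = 5
E[Q] = 1
E[Z] = 5 * 1 = 5

5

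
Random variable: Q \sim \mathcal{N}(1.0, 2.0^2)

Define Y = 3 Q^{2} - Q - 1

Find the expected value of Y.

E[Y] = 3*E[Q²] - 1*E[Q] - 1
E[Q] = 1
E[Q²] = Var(Q) + (E[Q])² = 4 + 1 = 5
E[Y] = 3*5 - 1*1 - 1 = 13

13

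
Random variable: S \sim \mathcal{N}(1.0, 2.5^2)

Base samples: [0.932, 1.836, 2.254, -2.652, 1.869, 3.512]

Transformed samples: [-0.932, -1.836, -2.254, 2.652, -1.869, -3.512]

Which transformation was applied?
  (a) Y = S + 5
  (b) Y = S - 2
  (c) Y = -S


Checking option (c) Y = -S:
  S = 0.932 -> Y = -0.932 ✓
  S = 1.836 -> Y = -1.836 ✓
  S = 2.254 -> Y = -2.254 ✓
All samples match this transformation.

(c) -S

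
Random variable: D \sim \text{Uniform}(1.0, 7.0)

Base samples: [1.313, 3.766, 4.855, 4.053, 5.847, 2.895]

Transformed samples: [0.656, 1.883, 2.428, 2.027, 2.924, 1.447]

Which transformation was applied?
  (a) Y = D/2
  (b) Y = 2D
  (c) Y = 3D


Checking option (a) Y = D/2:
  D = 1.313 -> Y = 0.656 ✓
  D = 3.766 -> Y = 1.883 ✓
  D = 4.855 -> Y = 2.428 ✓
All samples match this transformation.

(a) D/2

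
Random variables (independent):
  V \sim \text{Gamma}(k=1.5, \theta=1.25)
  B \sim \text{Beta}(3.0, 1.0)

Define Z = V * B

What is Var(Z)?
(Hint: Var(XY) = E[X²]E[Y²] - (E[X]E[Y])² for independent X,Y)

Var(XY) = E[X²]E[Y²] - (E[X]E[Y])²
E[V] = 1.875, Var(V) = 2.34375
E[B] = 0.75, Var(B) = 0.0375
E[V²] = 2.34375 + 1.875² = 5.859375
E[B²] = 0.0375 + 0.75² = 0.6
Var(Z) = 5.859375*0.6 - (1.875*0.75)²
= 3.515625 - 1.9775391 = 1.5380859

1.5380859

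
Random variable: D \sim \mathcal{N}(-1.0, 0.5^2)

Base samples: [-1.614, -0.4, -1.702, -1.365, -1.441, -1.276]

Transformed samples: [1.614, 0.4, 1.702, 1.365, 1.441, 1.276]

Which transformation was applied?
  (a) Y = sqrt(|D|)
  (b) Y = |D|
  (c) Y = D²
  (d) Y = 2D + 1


Checking option (b) Y = |D|:
  D = -1.614 -> Y = 1.614 ✓
  D = -0.4 -> Y = 0.4 ✓
  D = -1.702 -> Y = 1.702 ✓
All samples match this transformation.

(b) |D|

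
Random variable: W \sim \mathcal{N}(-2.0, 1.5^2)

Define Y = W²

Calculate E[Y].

E[W²] = Var(W) + (E[W])² = 2.25 + 4 = 6.25

6.25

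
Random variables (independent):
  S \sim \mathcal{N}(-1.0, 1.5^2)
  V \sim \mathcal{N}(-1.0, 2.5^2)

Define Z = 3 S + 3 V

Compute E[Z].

E[Z] = 3*E[S] + 3*E[V]
E[S] = -1
E[V] = -1
E[Z] = 3*(-1) + 3*(-1) = -6

-6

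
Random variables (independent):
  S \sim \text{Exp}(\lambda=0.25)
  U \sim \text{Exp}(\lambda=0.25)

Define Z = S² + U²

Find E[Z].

E[Z] = E[S²] + E[U²]
E[S²] = Var(S) + E[S]² = 16 + 16 = 32
E[U²] = Var(U) + E[U]² = 16 + 16 = 32
E[Z] = 32 + 32 = 64

64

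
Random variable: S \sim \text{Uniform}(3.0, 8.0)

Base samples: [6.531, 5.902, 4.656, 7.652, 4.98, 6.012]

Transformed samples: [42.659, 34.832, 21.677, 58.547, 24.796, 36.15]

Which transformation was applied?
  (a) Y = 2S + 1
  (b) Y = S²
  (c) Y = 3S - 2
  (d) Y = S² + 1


Checking option (b) Y = S²:
  S = 6.531 -> Y = 42.659 ✓
  S = 5.902 -> Y = 34.832 ✓
  S = 4.656 -> Y = 21.677 ✓
All samples match this transformation.

(b) S²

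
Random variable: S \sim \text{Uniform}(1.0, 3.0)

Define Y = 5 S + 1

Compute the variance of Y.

For Y = aS + b: Var(Y) = a² * Var(S)
Var(S) = (3 - 1)^2/12 = 0.33333333
Var(Y) = 5² * 0.33333333 = 25 * 0.33333333 = 8.3333333

8.3333333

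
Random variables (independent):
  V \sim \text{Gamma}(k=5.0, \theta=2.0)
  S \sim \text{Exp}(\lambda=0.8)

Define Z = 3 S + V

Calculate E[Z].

E[Z] = 1*E[V] + 3*E[S]
E[V] = 10
E[S] = 1.25
E[Z] = 1*10 + 3*1.25 = 13.75

13.75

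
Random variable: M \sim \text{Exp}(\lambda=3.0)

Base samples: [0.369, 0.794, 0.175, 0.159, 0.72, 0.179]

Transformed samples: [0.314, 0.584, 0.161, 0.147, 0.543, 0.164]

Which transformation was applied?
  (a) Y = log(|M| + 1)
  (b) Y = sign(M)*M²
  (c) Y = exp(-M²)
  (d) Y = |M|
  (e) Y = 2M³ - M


Checking option (a) Y = log(|M| + 1):
  M = 0.369 -> Y = 0.314 ✓
  M = 0.794 -> Y = 0.584 ✓
  M = 0.175 -> Y = 0.161 ✓
All samples match this transformation.

(a) log(|M| + 1)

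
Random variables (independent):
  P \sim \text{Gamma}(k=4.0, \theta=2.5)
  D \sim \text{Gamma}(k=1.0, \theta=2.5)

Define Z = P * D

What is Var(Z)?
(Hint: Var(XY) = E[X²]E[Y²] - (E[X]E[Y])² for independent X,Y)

Var(XY) = E[X²]E[Y²] - (E[X]E[Y])²
E[P] = 10, Var(P) = 25
E[D] = 2.5, Var(D) = 6.25
E[P²] = 25 + 10² = 125
E[D²] = 6.25 + 2.5² = 12.5
Var(Z) = 125*12.5 - (10*2.5)²
= 1562.5 - 625 = 937.5

937.5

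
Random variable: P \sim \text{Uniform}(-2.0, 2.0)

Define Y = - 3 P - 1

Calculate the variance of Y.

For Y = aP + b: Var(Y) = a² * Var(P)
Var(P) = (2 + 2)^2/12 = 1.3333333
Var(Y) = (-3)² * 1.3333333 = 9 * 1.3333333 = 12

12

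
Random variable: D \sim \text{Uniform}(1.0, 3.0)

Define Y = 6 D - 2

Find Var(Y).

For Y = aD + b: Var(Y) = a² * Var(D)
Var(D) = (3 - 1)^2/12 = 0.33333333
Var(Y) = 6² * 0.33333333 = 36 * 0.33333333 = 12

12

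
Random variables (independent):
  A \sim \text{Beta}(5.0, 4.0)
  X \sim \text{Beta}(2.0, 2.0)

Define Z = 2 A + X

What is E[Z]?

E[Z] = 2*E[A] + 1*E[X]
E[A] = 0.55555556
E[X] = 0.5
E[Z] = 2*0.55555556 + 1*0.5 = 1.6111111

1.6111111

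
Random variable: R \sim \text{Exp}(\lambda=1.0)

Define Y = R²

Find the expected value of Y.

E[R²] = Var(R) + (E[R])² = 1 + 1 = 2

2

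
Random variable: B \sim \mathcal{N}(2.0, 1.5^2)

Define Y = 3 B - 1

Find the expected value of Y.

For Y = 3B - 1:
E[Y] = 3 * E[B] - 1
E[B] = 2.0 = 2
E[Y] = 3 * 2 - 1 = 5

5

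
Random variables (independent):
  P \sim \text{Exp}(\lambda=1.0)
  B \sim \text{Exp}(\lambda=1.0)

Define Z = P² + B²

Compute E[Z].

E[Z] = E[P²] + E[B²]
E[P²] = Var(P) + E[P]² = 1 + 1 = 2
E[B²] = Var(B) + E[B]² = 1 + 1 = 2
E[Z] = 2 + 2 = 4

4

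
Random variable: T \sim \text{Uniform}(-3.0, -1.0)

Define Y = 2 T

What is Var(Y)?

For Y = aT + b: Var(Y) = a² * Var(T)
Var(T) = (-1 + 3)^2/12 = 0.33333333
Var(Y) = 2² * 0.33333333 = 4 * 0.33333333 = 1.3333333

1.3333333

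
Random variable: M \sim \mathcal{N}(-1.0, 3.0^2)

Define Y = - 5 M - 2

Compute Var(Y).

For Y = aM + b: Var(Y) = a² * Var(M)
Var(M) = 3.0^2 = 9
Var(Y) = (-5)² * 9 = 25 * 9 = 225

225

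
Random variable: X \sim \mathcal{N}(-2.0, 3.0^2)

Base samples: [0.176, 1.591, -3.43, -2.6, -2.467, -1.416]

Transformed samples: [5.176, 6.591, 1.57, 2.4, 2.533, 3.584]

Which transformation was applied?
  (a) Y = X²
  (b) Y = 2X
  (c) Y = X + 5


Checking option (c) Y = X + 5:
  X = 0.176 -> Y = 5.176 ✓
  X = 1.591 -> Y = 6.591 ✓
  X = -3.43 -> Y = 1.57 ✓
All samples match this transformation.

(c) X + 5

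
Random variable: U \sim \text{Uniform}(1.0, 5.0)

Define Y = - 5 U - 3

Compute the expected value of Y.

For Y = -5U - 3:
E[Y] = -5 * E[U] - 3
E[U] = (1 + 5)/2 = 3
E[Y] = -5 * 3 - 3 = -18

-18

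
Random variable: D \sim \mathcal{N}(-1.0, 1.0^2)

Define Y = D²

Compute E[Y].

Using E[X²] = Var(X) + (E[X])²:
E[D] = -1
Var(D) = 1.0^2 = 1
E[D²] = 1 + (-1)² = 1 + 1 = 2

2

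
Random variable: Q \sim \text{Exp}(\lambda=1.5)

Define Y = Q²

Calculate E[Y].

Using E[X²] = Var(X) + (E[X])²:
E[Q] = 0.66666667
Var(Q) = 1/1.5^2 = 0.44444444
E[Q²] = 0.44444444 + 0.66666667² = 0.44444444 + 0.44444444 = 0.88888889

0.88888889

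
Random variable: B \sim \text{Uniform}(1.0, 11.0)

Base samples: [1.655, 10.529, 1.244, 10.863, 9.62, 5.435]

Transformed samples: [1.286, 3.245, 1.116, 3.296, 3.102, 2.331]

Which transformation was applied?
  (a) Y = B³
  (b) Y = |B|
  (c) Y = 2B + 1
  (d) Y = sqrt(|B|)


Checking option (d) Y = sqrt(|B|):
  B = 1.655 -> Y = 1.286 ✓
  B = 10.529 -> Y = 3.245 ✓
  B = 1.244 -> Y = 1.116 ✓
All samples match this transformation.

(d) sqrt(|B|)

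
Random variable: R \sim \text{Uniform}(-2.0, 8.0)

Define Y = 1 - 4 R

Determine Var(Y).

For Y = aR + b: Var(Y) = a² * Var(R)
Var(R) = (8 + 2)^2/12 = 8.3333333
Var(Y) = (-4)² * 8.3333333 = 16 * 8.3333333 = 133.33333

133.33333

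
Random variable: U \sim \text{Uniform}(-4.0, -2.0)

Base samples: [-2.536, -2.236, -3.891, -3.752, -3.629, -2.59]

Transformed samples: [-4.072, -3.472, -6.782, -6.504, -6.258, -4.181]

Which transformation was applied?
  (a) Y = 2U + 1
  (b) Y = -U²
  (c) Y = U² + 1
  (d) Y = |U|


Checking option (a) Y = 2U + 1:
  U = -2.536 -> Y = -4.072 ✓
  U = -2.236 -> Y = -3.472 ✓
  U = -3.891 -> Y = -6.782 ✓
All samples match this transformation.

(a) 2U + 1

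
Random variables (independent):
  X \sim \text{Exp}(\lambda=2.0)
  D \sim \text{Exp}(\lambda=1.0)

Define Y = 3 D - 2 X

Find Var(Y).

For independent RVs: Var(aX + bY) = a²Var(X) + b²Var(Y)
Var(X) = 0.25
Var(D) = 1
Var(Y) = (-2)²*0.25 + 3²*1
= 4*0.25 + 9*1 = 10

10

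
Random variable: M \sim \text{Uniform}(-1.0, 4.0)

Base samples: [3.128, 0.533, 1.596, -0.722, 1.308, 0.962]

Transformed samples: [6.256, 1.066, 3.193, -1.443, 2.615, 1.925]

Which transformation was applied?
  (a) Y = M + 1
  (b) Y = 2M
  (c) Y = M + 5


Checking option (b) Y = 2M:
  M = 3.128 -> Y = 6.256 ✓
  M = 0.533 -> Y = 1.066 ✓
  M = 1.596 -> Y = 3.193 ✓
All samples match this transformation.

(b) 2M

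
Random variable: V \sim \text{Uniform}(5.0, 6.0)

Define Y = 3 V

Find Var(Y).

For Y = aV + b: Var(Y) = a² * Var(V)
Var(V) = (6 - 5)^2/12 = 0.083333333
Var(Y) = 3² * 0.083333333 = 9 * 0.083333333 = 0.75

0.75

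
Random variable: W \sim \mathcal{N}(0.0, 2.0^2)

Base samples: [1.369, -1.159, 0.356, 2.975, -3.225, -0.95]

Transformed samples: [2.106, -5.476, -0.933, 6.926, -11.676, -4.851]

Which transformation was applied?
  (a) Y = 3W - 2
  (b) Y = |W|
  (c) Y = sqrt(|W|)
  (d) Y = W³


Checking option (a) Y = 3W - 2:
  W = 1.369 -> Y = 2.106 ✓
  W = -1.159 -> Y = -5.476 ✓
  W = 0.356 -> Y = -0.933 ✓
All samples match this transformation.

(a) 3W - 2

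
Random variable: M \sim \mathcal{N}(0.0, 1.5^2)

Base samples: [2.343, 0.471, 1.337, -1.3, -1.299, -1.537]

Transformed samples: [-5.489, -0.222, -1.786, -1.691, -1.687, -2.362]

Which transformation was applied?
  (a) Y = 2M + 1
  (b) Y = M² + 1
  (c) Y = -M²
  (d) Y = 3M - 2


Checking option (c) Y = -M²:
  M = 2.343 -> Y = -5.489 ✓
  M = 0.471 -> Y = -0.222 ✓
  M = 1.337 -> Y = -1.786 ✓
All samples match this transformation.

(c) -M²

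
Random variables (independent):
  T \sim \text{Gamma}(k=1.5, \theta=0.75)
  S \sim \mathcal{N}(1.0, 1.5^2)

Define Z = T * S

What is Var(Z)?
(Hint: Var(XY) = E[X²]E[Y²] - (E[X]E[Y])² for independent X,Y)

Var(XY) = E[X²]E[Y²] - (E[X]E[Y])²
E[T] = 1.125, Var(T) = 0.84375
E[S] = 1, Var(S) = 2.25
E[T²] = 0.84375 + 1.125² = 2.109375
E[S²] = 2.25 + 1² = 3.25
Var(Z) = 2.109375*3.25 - (1.125*1)²
= 6.8554688 - 1.265625 = 5.5898438

5.5898438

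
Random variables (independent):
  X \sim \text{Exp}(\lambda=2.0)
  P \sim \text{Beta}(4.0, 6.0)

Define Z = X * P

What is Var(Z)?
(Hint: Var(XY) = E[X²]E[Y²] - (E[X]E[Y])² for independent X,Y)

Var(XY) = E[X²]E[Y²] - (E[X]E[Y])²
E[X] = 0.5, Var(X) = 0.25
E[P] = 0.4, Var(P) = 0.021818182
E[X²] = 0.25 + 0.5² = 0.5
E[P²] = 0.021818182 + 0.4² = 0.18181818
Var(Z) = 0.5*0.18181818 - (0.5*0.4)²
= 0.090909091 - 0.04 = 0.050909091

0.050909091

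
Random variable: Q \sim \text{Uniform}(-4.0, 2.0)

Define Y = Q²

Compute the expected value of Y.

E[Q²] = Var(Q) + (E[Q])² = 3 + 1 = 4

4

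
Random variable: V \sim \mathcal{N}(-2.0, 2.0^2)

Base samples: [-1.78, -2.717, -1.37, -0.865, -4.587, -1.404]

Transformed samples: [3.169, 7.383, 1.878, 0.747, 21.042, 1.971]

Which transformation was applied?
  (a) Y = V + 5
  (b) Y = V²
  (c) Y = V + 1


Checking option (b) Y = V²:
  V = -1.78 -> Y = 3.169 ✓
  V = -2.717 -> Y = 7.383 ✓
  V = -1.37 -> Y = 1.878 ✓
All samples match this transformation.

(b) V²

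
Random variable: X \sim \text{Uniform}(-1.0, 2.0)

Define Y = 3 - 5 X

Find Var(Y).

For Y = aX + b: Var(Y) = a² * Var(X)
Var(X) = (2 + 1)^2/12 = 0.75
Var(Y) = (-5)² * 0.75 = 25 * 0.75 = 18.75

18.75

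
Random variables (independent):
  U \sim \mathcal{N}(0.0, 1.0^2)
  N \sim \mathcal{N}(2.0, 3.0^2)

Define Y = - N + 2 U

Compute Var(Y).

For independent RVs: Var(aX + bY) = a²Var(X) + b²Var(Y)
Var(U) = 1
Var(N) = 9
Var(Y) = 2²*1 + (-1)²*9
= 4*1 + 1*9 = 13

13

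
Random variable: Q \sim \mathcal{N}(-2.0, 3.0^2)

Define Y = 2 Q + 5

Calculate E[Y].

For Y = 2Q + 5:
E[Y] = 2 * E[Q] + 5
E[Q] = -2.0 = -2
E[Y] = 2 * (-2) + 5 = 1

1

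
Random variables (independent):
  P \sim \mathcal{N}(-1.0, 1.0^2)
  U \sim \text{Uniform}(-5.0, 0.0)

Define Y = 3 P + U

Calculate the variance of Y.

For independent RVs: Var(aX + bY) = a²Var(X) + b²Var(Y)
Var(P) = 1
Var(U) = 2.0833333
Var(Y) = 3²*1 + 1²*2.0833333
= 9*1 + 1*2.0833333 = 11.083333

11.083333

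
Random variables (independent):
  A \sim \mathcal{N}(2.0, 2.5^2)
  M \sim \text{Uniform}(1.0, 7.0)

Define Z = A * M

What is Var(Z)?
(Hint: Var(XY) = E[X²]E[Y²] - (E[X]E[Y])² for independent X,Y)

Var(XY) = E[X²]E[Y²] - (E[X]E[Y])²
E[A] = 2, Var(A) = 6.25
E[M] = 4, Var(M) = 3
E[A²] = 6.25 + 2² = 10.25
E[M²] = 3 + 4² = 19
Var(Z) = 10.25*19 - (2*4)²
= 194.75 - 64 = 130.75

130.75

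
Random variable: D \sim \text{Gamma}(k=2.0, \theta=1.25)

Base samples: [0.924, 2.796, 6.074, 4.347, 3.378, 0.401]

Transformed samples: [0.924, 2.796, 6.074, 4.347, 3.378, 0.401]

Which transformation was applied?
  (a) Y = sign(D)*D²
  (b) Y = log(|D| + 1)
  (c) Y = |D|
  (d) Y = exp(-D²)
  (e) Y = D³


Checking option (c) Y = |D|:
  D = 0.924 -> Y = 0.924 ✓
  D = 2.796 -> Y = 2.796 ✓
  D = 6.074 -> Y = 6.074 ✓
All samples match this transformation.

(c) |D|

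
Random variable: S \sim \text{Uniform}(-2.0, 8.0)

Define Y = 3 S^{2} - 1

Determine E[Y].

E[Y] = 3*E[S²] - 1
E[S] = 3
E[S²] = Var(S) + (E[S])² = 8.3333333 + 9 = 17.333333
E[Y] = 3*17.333333 - 1 = 51

51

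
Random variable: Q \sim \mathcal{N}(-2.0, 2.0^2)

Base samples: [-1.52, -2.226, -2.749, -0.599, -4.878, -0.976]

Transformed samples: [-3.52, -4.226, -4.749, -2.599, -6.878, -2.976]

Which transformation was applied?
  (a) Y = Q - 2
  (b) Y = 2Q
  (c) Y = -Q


Checking option (a) Y = Q - 2:
  Q = -1.52 -> Y = -3.52 ✓
  Q = -2.226 -> Y = -4.226 ✓
  Q = -2.749 -> Y = -4.749 ✓
All samples match this transformation.

(a) Q - 2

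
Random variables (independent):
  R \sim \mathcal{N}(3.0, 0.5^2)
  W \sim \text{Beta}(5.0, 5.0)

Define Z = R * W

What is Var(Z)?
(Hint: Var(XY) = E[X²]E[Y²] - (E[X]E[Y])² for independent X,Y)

Var(XY) = E[X²]E[Y²] - (E[X]E[Y])²
E[R] = 3, Var(R) = 0.25
E[W] = 0.5, Var(W) = 0.022727273
E[R²] = 0.25 + 3² = 9.25
E[W²] = 0.022727273 + 0.5² = 0.27272727
Var(Z) = 9.25*0.27272727 - (3*0.5)²
= 2.5227273 - 2.25 = 0.27272727

0.27272727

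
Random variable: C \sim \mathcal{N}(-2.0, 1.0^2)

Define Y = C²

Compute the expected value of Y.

E[C²] = Var(C) + (E[C])² = 1 + 4 = 5

5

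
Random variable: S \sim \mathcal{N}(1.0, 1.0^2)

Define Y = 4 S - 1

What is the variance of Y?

For Y = aS + b: Var(Y) = a² * Var(S)
Var(S) = 1.0^2 = 1
Var(Y) = 4² * 1 = 16 * 1 = 16

16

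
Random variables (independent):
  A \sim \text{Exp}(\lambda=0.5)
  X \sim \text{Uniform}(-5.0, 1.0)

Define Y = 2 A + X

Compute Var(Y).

For independent RVs: Var(aX + bY) = a²Var(X) + b²Var(Y)
Var(A) = 4
Var(X) = 3
Var(Y) = 2²*4 + 1²*3
= 4*4 + 1*3 = 19

19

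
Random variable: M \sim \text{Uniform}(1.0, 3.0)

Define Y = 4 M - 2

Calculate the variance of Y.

For Y = aM + b: Var(Y) = a² * Var(M)
Var(M) = (3 - 1)^2/12 = 0.33333333
Var(Y) = 4² * 0.33333333 = 16 * 0.33333333 = 5.3333333

5.3333333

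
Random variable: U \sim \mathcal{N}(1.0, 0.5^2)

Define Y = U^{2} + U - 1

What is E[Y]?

E[Y] = 1*E[U²] + 1*E[U] - 1
E[U] = 1
E[U²] = Var(U) + (E[U])² = 0.25 + 1 = 1.25
E[Y] = 1*1.25 + 1*1 - 1 = 1.25

1.25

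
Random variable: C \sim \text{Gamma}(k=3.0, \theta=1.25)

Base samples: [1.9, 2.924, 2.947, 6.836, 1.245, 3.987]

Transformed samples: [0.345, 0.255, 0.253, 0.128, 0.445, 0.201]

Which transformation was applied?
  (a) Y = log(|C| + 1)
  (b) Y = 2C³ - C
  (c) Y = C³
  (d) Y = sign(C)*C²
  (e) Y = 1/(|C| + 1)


Checking option (e) Y = 1/(|C| + 1):
  C = 1.9 -> Y = 0.345 ✓
  C = 2.924 -> Y = 0.255 ✓
  C = 2.947 -> Y = 0.253 ✓
All samples match this transformation.

(e) 1/(|C| + 1)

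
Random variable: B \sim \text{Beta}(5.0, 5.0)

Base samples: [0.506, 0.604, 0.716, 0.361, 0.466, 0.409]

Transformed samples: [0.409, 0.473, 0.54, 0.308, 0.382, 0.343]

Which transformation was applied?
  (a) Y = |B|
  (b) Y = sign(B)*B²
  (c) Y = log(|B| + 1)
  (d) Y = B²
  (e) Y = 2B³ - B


Checking option (c) Y = log(|B| + 1):
  B = 0.506 -> Y = 0.409 ✓
  B = 0.604 -> Y = 0.473 ✓
  B = 0.716 -> Y = 0.54 ✓
All samples match this transformation.

(c) log(|B| + 1)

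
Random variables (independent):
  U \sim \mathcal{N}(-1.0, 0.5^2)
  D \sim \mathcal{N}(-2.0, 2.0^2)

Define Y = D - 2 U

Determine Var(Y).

For independent RVs: Var(aX + bY) = a²Var(X) + b²Var(Y)
Var(U) = 0.25
Var(D) = 4
Var(Y) = (-2)²*0.25 + 1²*4
= 4*0.25 + 1*4 = 5

5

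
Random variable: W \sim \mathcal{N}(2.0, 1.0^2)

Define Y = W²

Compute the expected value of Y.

E[W²] = Var(W) + (E[W])² = 1 + 4 = 5

5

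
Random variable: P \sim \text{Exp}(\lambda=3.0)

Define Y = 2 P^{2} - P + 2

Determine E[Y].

E[Y] = 2*E[P²] - 1*E[P] + 2
E[P] = 0.33333333
E[P²] = Var(P) + (E[P])² = 0.11111111 + 0.11111111 = 0.22222222
E[Y] = 2*0.22222222 - 1*0.33333333 + 2 = 2.1111111

2.1111111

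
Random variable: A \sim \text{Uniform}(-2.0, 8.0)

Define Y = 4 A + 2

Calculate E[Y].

For Y = 4A + 2:
E[Y] = 4 * E[A] + 2
E[A] = (-2 + 8)/2 = 3
E[Y] = 4 * 3 + 2 = 14

14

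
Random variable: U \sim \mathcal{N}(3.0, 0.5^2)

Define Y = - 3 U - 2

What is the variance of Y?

For Y = aU + b: Var(Y) = a² * Var(U)
Var(U) = 0.5^2 = 0.25
Var(Y) = (-3)² * 0.25 = 9 * 0.25 = 2.25

2.25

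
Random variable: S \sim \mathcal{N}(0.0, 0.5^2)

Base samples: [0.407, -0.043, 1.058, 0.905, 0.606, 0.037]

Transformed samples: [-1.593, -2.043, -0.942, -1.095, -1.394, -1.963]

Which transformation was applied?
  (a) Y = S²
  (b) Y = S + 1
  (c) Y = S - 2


Checking option (c) Y = S - 2:
  S = 0.407 -> Y = -1.593 ✓
  S = -0.043 -> Y = -2.043 ✓
  S = 1.058 -> Y = -0.942 ✓
All samples match this transformation.

(c) S - 2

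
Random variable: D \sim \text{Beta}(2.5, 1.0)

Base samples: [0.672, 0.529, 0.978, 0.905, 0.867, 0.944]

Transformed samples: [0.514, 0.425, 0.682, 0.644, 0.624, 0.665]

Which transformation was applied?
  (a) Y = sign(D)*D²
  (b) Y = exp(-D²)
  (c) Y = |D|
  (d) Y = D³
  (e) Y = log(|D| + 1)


Checking option (e) Y = log(|D| + 1):
  D = 0.672 -> Y = 0.514 ✓
  D = 0.529 -> Y = 0.425 ✓
  D = 0.978 -> Y = 0.682 ✓
All samples match this transformation.

(e) log(|D| + 1)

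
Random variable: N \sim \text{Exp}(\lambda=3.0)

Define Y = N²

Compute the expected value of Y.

Using E[X²] = Var(X) + (E[X])²:
E[N] = 0.33333333
Var(N) = 1/3.0^2 = 0.11111111
E[N²] = 0.11111111 + 0.33333333² = 0.11111111 + 0.11111111 = 0.22222222

0.22222222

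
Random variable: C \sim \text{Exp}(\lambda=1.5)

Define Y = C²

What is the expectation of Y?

Using E[X²] = Var(X) + (E[X])²:
E[C] = 0.66666667
Var(C) = 1/1.5^2 = 0.44444444
E[C²] = 0.44444444 + 0.66666667² = 0.44444444 + 0.44444444 = 0.88888889

0.88888889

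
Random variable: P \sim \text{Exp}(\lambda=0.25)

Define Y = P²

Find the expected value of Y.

E[P²] = Var(P) + (E[P])² = 16 + 16 = 32

32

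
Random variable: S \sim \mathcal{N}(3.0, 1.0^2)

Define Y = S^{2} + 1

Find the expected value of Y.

E[Y] = 1*E[S²] + 1
E[S] = 3
E[S²] = Var(S) + (E[S])² = 1 + 9 = 10
E[Y] = 1*10 + 1 = 11

11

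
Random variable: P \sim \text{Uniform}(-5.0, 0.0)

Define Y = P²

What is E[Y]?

E[P²] = Var(P) + (E[P])² = 2.0833333 + 6.25 = 8.3333333

8.3333333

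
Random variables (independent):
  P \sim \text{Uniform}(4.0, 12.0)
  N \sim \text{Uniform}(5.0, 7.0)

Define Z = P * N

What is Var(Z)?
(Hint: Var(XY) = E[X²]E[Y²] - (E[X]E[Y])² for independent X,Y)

Var(XY) = E[X²]E[Y²] - (E[X]E[Y])²
E[P] = 8, Var(P) = 5.3333333
E[N] = 6, Var(N) = 0.33333333
E[P²] = 5.3333333 + 8² = 69.333333
E[N²] = 0.33333333 + 6² = 36.333333
Var(Z) = 69.333333*36.333333 - (8*6)²
= 2519.1111 - 2304 = 215.11111

215.11111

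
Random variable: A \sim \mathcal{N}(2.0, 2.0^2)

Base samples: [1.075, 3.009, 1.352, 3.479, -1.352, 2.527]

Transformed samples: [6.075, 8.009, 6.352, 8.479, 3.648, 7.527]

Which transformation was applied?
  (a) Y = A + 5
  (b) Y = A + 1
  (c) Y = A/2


Checking option (a) Y = A + 5:
  A = 1.075 -> Y = 6.075 ✓
  A = 3.009 -> Y = 8.009 ✓
  A = 1.352 -> Y = 6.352 ✓
All samples match this transformation.

(a) A + 5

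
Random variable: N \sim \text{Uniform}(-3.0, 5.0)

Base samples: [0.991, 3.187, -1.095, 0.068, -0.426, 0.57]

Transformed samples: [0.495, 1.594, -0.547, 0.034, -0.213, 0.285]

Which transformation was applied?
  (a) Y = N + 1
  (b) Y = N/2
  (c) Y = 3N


Checking option (b) Y = N/2:
  N = 0.991 -> Y = 0.495 ✓
  N = 3.187 -> Y = 1.594 ✓
  N = -1.095 -> Y = -0.547 ✓
All samples match this transformation.

(b) N/2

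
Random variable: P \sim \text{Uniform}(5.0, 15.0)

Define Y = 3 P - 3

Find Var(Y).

For Y = aP + b: Var(Y) = a² * Var(P)
Var(P) = (15 - 5)^2/12 = 8.3333333
Var(Y) = 3² * 8.3333333 = 9 * 8.3333333 = 75

75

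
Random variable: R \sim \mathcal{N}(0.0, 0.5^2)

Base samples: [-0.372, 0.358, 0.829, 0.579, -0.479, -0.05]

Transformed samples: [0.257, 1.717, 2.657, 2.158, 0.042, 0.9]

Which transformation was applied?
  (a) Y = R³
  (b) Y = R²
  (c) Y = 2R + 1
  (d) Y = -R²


Checking option (c) Y = 2R + 1:
  R = -0.372 -> Y = 0.257 ✓
  R = 0.358 -> Y = 1.717 ✓
  R = 0.829 -> Y = 2.657 ✓
All samples match this transformation.

(c) 2R + 1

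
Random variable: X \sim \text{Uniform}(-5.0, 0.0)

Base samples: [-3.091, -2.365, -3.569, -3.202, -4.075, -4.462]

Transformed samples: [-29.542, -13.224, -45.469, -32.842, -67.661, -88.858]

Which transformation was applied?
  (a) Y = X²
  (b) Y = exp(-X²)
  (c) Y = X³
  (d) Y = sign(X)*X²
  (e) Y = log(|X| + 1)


Checking option (c) Y = X³:
  X = -3.091 -> Y = -29.542 ✓
  X = -2.365 -> Y = -13.224 ✓
  X = -3.569 -> Y = -45.469 ✓
All samples match this transformation.

(c) X³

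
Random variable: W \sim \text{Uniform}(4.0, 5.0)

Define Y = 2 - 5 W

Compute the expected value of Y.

For Y = -5W + 2:
E[Y] = -5 * E[W] + 2
E[W] = (4 + 5)/2 = 4.5
E[Y] = -5 * 4.5 + 2 = -20.5

-20.5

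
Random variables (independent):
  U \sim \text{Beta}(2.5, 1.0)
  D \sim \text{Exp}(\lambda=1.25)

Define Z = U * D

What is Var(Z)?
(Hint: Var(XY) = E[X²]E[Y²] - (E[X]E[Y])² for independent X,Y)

Var(XY) = E[X²]E[Y²] - (E[X]E[Y])²
E[U] = 0.71428571, Var(U) = 0.045351474
E[D] = 0.8, Var(D) = 0.64
E[U²] = 0.045351474 + 0.71428571² = 0.55555556
E[D²] = 0.64 + 0.8² = 1.28
Var(Z) = 0.55555556*1.28 - (0.71428571*0.8)²
= 0.71111111 - 0.32653061 = 0.3845805

0.3845805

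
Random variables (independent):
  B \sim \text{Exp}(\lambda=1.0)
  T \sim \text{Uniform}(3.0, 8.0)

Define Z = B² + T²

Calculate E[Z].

E[Z] = E[B²] + E[T²]
E[B²] = Var(B) + E[B]² = 1 + 1 = 2
E[T²] = Var(T) + E[T]² = 2.0833333 + 30.25 = 32.333333
E[Z] = 2 + 32.333333 = 34.333333

34.333333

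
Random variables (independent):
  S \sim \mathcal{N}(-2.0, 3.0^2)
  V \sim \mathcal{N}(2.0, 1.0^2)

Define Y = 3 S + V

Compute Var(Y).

For independent RVs: Var(aX + bY) = a²Var(X) + b²Var(Y)
Var(S) = 9
Var(V) = 1
Var(Y) = 3²*9 + 1²*1
= 9*9 + 1*1 = 82

82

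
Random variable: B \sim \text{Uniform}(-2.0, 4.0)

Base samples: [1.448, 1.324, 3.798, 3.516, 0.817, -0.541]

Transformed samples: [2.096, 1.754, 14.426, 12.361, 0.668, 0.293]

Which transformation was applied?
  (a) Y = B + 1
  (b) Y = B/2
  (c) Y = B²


Checking option (c) Y = B²:
  B = 1.448 -> Y = 2.096 ✓
  B = 1.324 -> Y = 1.754 ✓
  B = 3.798 -> Y = 14.426 ✓
All samples match this transformation.

(c) B²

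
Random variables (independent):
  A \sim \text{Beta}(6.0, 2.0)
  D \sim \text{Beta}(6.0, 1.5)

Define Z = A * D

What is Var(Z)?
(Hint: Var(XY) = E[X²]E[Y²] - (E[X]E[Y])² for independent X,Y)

Var(XY) = E[X²]E[Y²] - (E[X]E[Y])²
E[A] = 0.75, Var(A) = 0.020833333
E[D] = 0.8, Var(D) = 0.018823529
E[A²] = 0.020833333 + 0.75² = 0.58333333
E[D²] = 0.018823529 + 0.8² = 0.65882353
Var(Z) = 0.58333333*0.65882353 - (0.75*0.8)²
= 0.38431373 - 0.36 = 0.024313725

0.024313725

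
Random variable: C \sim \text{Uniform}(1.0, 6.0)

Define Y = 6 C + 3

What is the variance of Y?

For Y = aC + b: Var(Y) = a² * Var(C)
Var(C) = (6 - 1)^2/12 = 2.0833333
Var(Y) = 6² * 2.0833333 = 36 * 2.0833333 = 75

75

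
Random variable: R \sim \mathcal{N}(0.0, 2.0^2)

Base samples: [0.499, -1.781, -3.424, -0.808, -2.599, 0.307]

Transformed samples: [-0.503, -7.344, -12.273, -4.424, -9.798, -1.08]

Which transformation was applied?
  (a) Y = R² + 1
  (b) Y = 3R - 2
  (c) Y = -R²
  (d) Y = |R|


Checking option (b) Y = 3R - 2:
  R = 0.499 -> Y = -0.503 ✓
  R = -1.781 -> Y = -7.344 ✓
  R = -3.424 -> Y = -12.273 ✓
All samples match this transformation.

(b) 3R - 2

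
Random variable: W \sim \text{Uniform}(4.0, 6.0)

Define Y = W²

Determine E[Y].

Using E[X²] = Var(X) + (E[X])²:
E[W] = 5
Var(W) = (6 - 4)^2/12 = 0.33333333
E[W²] = 0.33333333 + 5² = 0.33333333 + 25 = 25.333333

25.333333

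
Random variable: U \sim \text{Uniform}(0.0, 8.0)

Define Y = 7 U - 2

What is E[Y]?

For Y = 7U - 2:
E[Y] = 7 * E[U] - 2
E[U] = (0 + 8)/2 = 4
E[Y] = 7 * 4 - 2 = 26

26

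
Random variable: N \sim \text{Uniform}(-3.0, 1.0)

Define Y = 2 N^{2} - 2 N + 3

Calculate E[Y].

E[Y] = 2*E[N²] - 2*E[N] + 3
E[N] = -1
E[N²] = Var(N) + (E[N])² = 1.3333333 + 1 = 2.3333333
E[Y] = 2*2.3333333 - 2*(-1) + 3 = 9.6666667

9.6666667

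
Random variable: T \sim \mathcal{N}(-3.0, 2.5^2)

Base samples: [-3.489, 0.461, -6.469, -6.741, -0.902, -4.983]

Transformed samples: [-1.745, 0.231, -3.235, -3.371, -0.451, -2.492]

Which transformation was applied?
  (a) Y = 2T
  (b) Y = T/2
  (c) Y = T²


Checking option (b) Y = T/2:
  T = -3.489 -> Y = -1.745 ✓
  T = 0.461 -> Y = 0.231 ✓
  T = -6.469 -> Y = -3.235 ✓
All samples match this transformation.

(b) T/2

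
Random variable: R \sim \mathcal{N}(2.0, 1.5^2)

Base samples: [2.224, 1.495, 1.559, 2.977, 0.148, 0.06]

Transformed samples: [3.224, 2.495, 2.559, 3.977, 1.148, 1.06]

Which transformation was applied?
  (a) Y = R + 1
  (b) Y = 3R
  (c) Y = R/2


Checking option (a) Y = R + 1:
  R = 2.224 -> Y = 3.224 ✓
  R = 1.495 -> Y = 2.495 ✓
  R = 1.559 -> Y = 2.559 ✓
All samples match this transformation.

(a) R + 1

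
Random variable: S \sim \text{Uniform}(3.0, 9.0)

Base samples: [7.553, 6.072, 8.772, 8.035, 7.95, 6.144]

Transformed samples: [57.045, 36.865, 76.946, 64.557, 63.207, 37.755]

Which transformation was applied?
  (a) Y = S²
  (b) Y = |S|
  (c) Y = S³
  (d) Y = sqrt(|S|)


Checking option (a) Y = S²:
  S = 7.553 -> Y = 57.045 ✓
  S = 6.072 -> Y = 36.865 ✓
  S = 8.772 -> Y = 76.946 ✓
All samples match this transformation.

(a) S²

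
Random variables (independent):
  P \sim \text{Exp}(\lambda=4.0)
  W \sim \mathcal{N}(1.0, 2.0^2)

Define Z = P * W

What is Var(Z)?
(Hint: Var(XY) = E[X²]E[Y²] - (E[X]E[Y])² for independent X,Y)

Var(XY) = E[X²]E[Y²] - (E[X]E[Y])²
E[P] = 0.25, Var(P) = 0.0625
E[W] = 1, Var(W) = 4
E[P²] = 0.0625 + 0.25² = 0.125
E[W²] = 4 + 1² = 5
Var(Z) = 0.125*5 - (0.25*1)²
= 0.625 - 0.0625 = 0.5625

0.5625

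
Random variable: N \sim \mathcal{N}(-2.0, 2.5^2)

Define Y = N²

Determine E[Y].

Using E[X²] = Var(X) + (E[X])²:
E[N] = -2
Var(N) = 2.5^2 = 6.25
E[N²] = 6.25 + (-2)² = 6.25 + 4 = 10.25

10.25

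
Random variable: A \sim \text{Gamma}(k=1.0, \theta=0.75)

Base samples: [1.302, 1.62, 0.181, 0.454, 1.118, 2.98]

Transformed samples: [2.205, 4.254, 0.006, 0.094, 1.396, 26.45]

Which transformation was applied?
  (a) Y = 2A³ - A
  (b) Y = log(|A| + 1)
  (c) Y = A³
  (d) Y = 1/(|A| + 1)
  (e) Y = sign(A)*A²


Checking option (c) Y = A³:
  A = 1.302 -> Y = 2.205 ✓
  A = 1.62 -> Y = 4.254 ✓
  A = 0.181 -> Y = 0.006 ✓
All samples match this transformation.

(c) A³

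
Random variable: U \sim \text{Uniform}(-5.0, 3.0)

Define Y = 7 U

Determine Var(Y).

For Y = aU + b: Var(Y) = a² * Var(U)
Var(U) = (3 + 5)^2/12 = 5.3333333
Var(Y) = 7² * 5.3333333 = 49 * 5.3333333 = 261.33333

261.33333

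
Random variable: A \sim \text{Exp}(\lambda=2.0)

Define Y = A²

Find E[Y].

E[A²] = Var(A) + (E[A])² = 0.25 + 0.25 = 0.5

0.5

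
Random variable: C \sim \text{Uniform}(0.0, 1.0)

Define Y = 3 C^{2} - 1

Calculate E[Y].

E[Y] = 3*E[C²] - 1
E[C] = 0.5
E[C²] = Var(C) + (E[C])² = 0.083333333 + 0.25 = 0.33333333
E[Y] = 3*0.33333333 - 1 = 0

0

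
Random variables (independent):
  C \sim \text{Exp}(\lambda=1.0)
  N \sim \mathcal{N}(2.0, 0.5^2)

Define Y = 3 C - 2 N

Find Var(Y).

For independent RVs: Var(aX + bY) = a²Var(X) + b²Var(Y)
Var(C) = 1
Var(N) = 0.25
Var(Y) = 3²*1 + (-2)²*0.25
= 9*1 + 4*0.25 = 10

10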